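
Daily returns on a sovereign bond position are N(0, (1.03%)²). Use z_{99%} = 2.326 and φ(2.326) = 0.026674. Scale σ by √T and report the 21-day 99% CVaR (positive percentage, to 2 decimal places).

σ_{21d} = 1.03% × √21 = 4.720%.
ES multiplier = φ(z)/(1−α) = 0.026674/0.01 = 2.667.
ES = 4.720% × 2.667 = 12.588%.

12.59%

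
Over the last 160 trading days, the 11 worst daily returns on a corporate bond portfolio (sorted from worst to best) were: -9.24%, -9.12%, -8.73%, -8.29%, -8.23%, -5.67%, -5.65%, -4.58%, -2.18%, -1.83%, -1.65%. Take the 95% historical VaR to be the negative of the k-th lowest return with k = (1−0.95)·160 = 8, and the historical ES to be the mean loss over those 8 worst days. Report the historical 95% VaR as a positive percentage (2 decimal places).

k = 8; the 8th lowest return is -4.58%, so VaR = 4.58%.

4.58%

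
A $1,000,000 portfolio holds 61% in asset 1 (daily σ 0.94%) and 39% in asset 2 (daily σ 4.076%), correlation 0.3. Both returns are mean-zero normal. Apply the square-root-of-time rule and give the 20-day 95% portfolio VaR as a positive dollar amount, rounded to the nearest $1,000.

$136,000

σ_p = √(0.61²·0.94² + 0.39²·4.076² + 2·0.3·0.61·0.39·0.94·4.076) = 1.845%.
σ_{20d} = 1.845% × √20 = 8.251%.
z(95%) = 1.645.
VaR = 1.645 × 8.251% = 13.573%; on $1,000,000 that is $135,730.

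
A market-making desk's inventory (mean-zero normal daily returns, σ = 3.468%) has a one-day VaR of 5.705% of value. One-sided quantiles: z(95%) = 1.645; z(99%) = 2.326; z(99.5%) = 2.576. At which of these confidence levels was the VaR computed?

95%

Implied z = VaR/σ = 5.705 / 3.468 = 1.645.
This matches z(95%) = 1.645.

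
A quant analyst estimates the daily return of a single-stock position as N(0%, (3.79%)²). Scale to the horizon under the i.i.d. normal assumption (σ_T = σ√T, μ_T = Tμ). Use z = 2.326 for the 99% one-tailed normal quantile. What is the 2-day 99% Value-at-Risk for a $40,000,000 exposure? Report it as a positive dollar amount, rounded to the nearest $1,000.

σ_{2d} = 3.79% × √2 = 5.360%.
VaR = 2.326 × 5.360% = 12.467%.
On $40,000,000: 0.12467 × $40,000,000 = $4,986,800.

$4,987,000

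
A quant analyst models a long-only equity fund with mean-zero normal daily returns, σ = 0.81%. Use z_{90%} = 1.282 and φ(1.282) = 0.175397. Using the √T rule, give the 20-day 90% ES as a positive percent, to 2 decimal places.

6.35%

σ_{20d} = 0.81% × √20 = 3.622%.
ES multiplier = φ(z)/(1−α) = 0.175397/0.1 = 1.754.
ES = 3.622% × 1.754 = 6.353%.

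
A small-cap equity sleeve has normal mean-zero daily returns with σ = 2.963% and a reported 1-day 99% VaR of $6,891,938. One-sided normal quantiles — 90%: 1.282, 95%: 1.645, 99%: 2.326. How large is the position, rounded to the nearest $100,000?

VaR as a fraction of value: z·σ = 2.326 × 2.963% = 6.89194%.
Position = $6,891,938 / 0.0689194 = $100,000,000.

$100,000,000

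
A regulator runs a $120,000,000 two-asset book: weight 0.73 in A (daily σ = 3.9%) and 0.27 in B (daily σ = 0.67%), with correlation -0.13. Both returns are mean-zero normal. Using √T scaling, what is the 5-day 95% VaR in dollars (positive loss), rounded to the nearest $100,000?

σ_p = √(0.73²·3.9² + 0.27²·0.67² + 2·-0.13·0.73·0.27·3.9·0.67) = 2.829%.
σ_{5d} = 2.829% × √5 = 6.326%.
z(95%) = 1.645.
VaR = 1.645 × 6.326% = 10.406%; on $120,000,000 that is $12,487,200.

$12,500,000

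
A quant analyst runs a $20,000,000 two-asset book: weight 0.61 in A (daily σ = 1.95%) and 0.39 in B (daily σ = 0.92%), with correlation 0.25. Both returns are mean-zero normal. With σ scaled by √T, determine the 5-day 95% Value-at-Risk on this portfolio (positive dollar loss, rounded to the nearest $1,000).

σ_p = √(0.61²·1.95² + 0.39²·0.92² + 2·0.25·0.61·0.39·1.95·0.92) = 1.326%.
σ_{5d} = 1.326% × √5 = 2.965%.
z(95%) = 1.645.
VaR = 1.645 × 2.965% = 4.877%; on $20,000,000 that is $975,400.

$975,000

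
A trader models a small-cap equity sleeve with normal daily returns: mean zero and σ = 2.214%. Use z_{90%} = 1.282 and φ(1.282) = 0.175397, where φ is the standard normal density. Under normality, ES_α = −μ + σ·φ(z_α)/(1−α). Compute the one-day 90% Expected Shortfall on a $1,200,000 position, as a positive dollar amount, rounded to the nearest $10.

Tail multiplier: φ(z)/(1−α) = 0.175397 / 0.1 = 1.754.
ES = 2.214% × 1.754 = 3.883%.
On $1,200,000: 0.03883 × $1,200,000 = $46,596.

$46,600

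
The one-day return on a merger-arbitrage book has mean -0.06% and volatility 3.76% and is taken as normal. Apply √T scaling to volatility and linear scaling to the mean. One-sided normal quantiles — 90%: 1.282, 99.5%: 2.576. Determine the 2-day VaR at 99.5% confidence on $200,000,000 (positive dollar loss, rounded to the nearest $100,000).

σ_{2d} = 3.76% × √2 = 5.317%; μ_{2d} = 2 × -0.06% = -0.120%.
VaR = −(-0.120%) + 2.576 × 5.317% = 13.817%.
On $200,000,000: 0.13817 × $200,000,000 = $27,634,000.

$27,600,000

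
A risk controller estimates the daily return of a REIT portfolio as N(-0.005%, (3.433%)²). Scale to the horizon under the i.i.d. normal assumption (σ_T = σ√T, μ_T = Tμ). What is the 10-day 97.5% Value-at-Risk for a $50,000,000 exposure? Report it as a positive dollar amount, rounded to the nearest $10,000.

At 97.5%, z = 1.960.
σ_{10d} = 3.433% × √10 = 10.856%; μ_{10d} = 10 × -0.005% = -0.050%.
VaR = −(-0.050%) + 1.960 × 10.856% = 21.328%.
On $50,000,000: 0.21328 × $50,000,000 = $10,664,000.

$10,660,000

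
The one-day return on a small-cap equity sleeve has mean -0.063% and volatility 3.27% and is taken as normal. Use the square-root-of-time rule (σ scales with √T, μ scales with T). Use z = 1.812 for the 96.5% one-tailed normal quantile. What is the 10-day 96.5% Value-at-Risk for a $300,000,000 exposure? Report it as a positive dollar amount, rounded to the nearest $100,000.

$58,100,000

σ_{10d} = 3.27% × √10 = 10.341%; μ_{10d} = 10 × -0.063% = -0.630%.
VaR = −(-0.630%) + 1.812 × 10.341% = 19.368%.
On $300,000,000: 0.19368 × $300,000,000 = $58,104,000.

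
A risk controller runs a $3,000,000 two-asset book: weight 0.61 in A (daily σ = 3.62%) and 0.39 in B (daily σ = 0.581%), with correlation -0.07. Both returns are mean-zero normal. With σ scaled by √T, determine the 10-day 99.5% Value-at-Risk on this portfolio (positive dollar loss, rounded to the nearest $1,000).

$539,000

σ_p = √(0.61²·3.62² + 0.39²·0.581² + 2·-0.07·0.61·0.39·3.62·0.581) = 2.204%.
σ_{10d} = 2.204% × √10 = 6.970%.
z(99.5%) = 2.576.
VaR = 2.576 × 6.970% = 17.955%; on $3,000,000 that is $538,650.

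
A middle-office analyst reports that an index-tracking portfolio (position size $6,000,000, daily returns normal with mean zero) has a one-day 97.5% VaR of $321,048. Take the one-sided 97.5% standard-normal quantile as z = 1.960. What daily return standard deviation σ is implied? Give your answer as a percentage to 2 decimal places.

VaR as a fraction: $321,048 / $6,000,000 = 5.351%.
σ = VaR / z = 5.351% / 1.960 = 2.730%.

2.73%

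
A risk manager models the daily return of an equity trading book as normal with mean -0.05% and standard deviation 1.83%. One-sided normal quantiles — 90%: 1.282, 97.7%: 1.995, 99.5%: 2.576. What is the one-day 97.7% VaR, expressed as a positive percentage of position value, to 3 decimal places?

3.701%

VaR = −μ + z·σ = −(-0.05%) + 1.995 × 1.83% = 3.701%.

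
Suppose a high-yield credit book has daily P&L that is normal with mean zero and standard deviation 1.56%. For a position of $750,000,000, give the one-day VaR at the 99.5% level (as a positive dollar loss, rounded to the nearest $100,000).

$30,100,000

At 99.5% one-sided, z = 2.576.
VaR = z·σ = 2.576 × 1.56% = 4.019%.
On $750,000,000: 0.04019 × $750,000,000 = $30,142,500.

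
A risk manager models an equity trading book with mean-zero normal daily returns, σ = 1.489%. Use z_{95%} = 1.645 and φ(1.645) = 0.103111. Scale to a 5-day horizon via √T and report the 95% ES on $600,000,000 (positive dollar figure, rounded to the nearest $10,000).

σ_{5d} = 1.489% × √5 = 3.330%.
ES multiplier = φ(z)/(1−α) = 0.103111/0.05 = 2.062.
ES = 3.330% × 2.062 = 6.866%; on $600,000,000: $41,196,000.

$41,200,000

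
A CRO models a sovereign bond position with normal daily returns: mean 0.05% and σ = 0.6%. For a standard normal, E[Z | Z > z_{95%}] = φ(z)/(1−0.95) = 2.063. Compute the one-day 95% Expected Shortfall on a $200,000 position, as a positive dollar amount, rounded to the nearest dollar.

$2,376

ES = −(0.05%) + 0.6% × 2.063 = 1.188%.
On $200,000: 0.01188 × $200,000 = $2,376.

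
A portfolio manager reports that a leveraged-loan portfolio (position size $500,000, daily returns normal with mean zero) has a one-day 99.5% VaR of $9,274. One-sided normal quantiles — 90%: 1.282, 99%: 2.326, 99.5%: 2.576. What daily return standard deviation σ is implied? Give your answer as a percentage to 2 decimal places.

0.72%

VaR as a fraction: $9,274 / $500,000 = 1.855%.
σ = VaR / z = 1.855% / 2.576 = 0.720%.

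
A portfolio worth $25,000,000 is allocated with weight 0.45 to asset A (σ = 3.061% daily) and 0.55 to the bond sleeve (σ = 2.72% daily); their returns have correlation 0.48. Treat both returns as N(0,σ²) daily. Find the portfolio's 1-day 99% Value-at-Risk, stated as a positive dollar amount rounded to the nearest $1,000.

σ_p² = 0.45²·3.061² + 0.55²·2.72² + 2·0.48·0.45·0.55·3.061·2.72 = 6.1136 (%²).
σ_p = √6.1136 = 2.473%.
At 99%, z = 2.326.
VaR = 2.326 × 2.473% = 5.752%; on $25,000,000 that is $1,438,000.

$1,438,000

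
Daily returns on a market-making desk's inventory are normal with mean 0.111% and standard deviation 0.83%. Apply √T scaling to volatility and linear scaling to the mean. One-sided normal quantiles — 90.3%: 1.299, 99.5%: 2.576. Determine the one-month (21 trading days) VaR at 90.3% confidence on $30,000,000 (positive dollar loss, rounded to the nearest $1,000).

$783,000

σ_{21d} = 0.83% × √21 = 3.804%; μ_{21d} = 21 × 0.111% = 2.331%.
VaR = −(2.331%) + 1.299 × 3.804% = 2.610%.
On $30,000,000: 0.02610 × $30,000,000 = $783,000.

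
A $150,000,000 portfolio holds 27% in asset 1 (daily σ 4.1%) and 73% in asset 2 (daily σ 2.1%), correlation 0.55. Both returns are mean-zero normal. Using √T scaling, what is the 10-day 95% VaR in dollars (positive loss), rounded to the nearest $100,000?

$18,200,000

σ_p = √(0.27²·4.1² + 0.73²·2.1² + 2·0.55·0.27·0.73·4.1·2.1) = 2.333%.
σ_{10d} = 2.333% × √10 = 7.378%.
z(95%) = 1.645.
VaR = 1.645 × 7.378% = 12.137%; on $150,000,000 that is $18,205,500.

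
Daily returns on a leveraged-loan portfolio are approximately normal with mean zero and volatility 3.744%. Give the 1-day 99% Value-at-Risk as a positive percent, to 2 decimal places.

8.71%

At 99% one-sided, z = 2.326.
VaR = z·σ = 2.326 × 3.744% = 8.709%.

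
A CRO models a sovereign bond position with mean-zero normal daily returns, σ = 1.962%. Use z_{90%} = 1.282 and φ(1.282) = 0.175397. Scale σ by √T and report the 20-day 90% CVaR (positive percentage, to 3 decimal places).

15.390%

σ_{20d} = 1.962% × √20 = 8.774%.
ES multiplier = φ(z)/(1−α) = 0.175397/0.1 = 1.754.
ES = 8.774% × 1.754 = 15.390%.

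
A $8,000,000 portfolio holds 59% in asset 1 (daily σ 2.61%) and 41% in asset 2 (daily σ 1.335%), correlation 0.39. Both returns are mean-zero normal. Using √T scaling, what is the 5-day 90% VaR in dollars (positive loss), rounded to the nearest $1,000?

$418,000

σ_p = √(0.59²·2.61² + 0.41²·1.335² + 2·0.39·0.59·0.41·2.61·1.335) = 1.824%.
σ_{5d} = 1.824% × √5 = 4.079%.
z(90%) = 1.282.
VaR = 1.282 × 4.079% = 5.229%; on $8,000,000 that is $418,320.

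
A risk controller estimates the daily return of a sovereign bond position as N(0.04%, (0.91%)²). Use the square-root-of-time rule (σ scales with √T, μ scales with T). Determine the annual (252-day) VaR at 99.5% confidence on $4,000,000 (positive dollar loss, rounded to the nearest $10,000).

$1,090,000

At 99.5%, z = 2.576.
σ_{252d} = 0.91% × √252 = 14.446%; μ_{252d} = 252 × 0.04% = 10.080%.
VaR = −(10.080%) + 2.576 × 14.446% = 27.133%.
On $4,000,000: 0.27133 × $4,000,000 = $1,085,320.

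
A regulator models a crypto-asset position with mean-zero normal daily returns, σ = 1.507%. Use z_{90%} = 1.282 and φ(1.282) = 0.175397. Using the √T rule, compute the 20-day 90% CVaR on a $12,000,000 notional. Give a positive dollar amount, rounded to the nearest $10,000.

$1,420,000

σ_{20d} = 1.507% × √20 = 6.740%.
ES multiplier = φ(z)/(1−α) = 0.175397/0.1 = 1.754.
ES = 6.740% × 1.754 = 11.822%; on $12,000,000: $1,418,640.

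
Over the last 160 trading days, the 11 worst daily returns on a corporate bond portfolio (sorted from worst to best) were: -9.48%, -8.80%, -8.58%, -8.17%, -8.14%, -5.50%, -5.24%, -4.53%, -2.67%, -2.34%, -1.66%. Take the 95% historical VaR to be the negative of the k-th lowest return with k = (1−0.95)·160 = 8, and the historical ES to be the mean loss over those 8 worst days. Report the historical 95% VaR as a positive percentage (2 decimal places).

k = 8; the 8th lowest return is -4.53%, so VaR = 4.53%.

4.53%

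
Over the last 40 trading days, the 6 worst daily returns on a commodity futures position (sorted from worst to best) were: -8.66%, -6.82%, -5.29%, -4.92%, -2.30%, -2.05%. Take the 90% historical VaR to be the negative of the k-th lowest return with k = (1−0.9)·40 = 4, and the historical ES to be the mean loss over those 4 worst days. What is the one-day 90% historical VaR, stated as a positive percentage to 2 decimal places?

4.92%

k = 4; the 4th lowest return is -4.92%, so VaR = 4.92%.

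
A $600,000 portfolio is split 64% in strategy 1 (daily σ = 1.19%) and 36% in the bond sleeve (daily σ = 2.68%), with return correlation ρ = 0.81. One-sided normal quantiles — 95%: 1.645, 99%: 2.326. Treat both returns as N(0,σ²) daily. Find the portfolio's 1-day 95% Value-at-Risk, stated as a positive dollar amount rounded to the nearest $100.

σ_p² = 0.64²·1.19² + 0.36²·2.68² + 2·0.81·0.64·0.36·1.19·2.68 = 2.7012 (%²).
σ_p = √2.7012 = 1.644%.
VaR = 1.645 × 1.644% = 2.704%; on $600,000 that is $16,224.

$16,200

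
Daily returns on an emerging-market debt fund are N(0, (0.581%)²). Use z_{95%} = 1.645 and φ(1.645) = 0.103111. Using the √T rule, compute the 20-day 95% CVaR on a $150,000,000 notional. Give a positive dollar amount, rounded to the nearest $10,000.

σ_{20d} = 0.581% × √20 = 2.598%.
ES multiplier = φ(z)/(1−α) = 0.103111/0.05 = 2.062.
ES = 2.598% × 2.062 = 5.357%; on $150,000,000: $8,035,500.

$8,040,000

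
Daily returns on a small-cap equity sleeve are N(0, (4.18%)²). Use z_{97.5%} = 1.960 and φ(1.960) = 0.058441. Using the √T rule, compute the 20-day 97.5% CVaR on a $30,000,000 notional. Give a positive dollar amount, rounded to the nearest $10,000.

$13,110,000

σ_{20d} = 4.18% × √20 = 18.694%.
ES multiplier = φ(z)/(1−α) = 0.058441/0.025 = 2.338.
ES = 18.694% × 2.338 = 43.707%; on $30,000,000: $13,112,100.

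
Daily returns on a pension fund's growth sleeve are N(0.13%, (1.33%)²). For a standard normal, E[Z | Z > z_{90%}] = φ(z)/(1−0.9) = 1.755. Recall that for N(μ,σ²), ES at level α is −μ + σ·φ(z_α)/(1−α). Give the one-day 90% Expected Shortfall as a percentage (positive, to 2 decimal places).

ES = −(0.13%) + 1.33% × 1.755 = 2.204%.

2.20%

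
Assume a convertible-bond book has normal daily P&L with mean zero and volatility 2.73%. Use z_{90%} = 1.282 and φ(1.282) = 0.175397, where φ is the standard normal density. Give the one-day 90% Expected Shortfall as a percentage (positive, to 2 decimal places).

4.79%

Tail multiplier: φ(z)/(1−α) = 0.175397 / 0.1 = 1.754.
ES = 2.73% × 1.754 = 4.788%.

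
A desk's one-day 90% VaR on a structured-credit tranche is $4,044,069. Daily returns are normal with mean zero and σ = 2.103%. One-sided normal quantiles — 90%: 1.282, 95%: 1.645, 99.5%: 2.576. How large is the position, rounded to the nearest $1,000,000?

VaR as a fraction of value: z·σ = 1.282 × 2.103% = 2.69605%.
Position = $4,044,069 / 0.0269605 = $150,000,000.

$150,000,000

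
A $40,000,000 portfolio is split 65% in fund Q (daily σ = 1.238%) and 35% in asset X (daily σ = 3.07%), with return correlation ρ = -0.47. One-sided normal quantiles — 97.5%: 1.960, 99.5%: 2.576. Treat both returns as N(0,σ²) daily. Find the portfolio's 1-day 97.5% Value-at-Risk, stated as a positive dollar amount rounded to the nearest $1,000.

$780,000

σ_p² = 0.65²·1.238² + 0.35²·3.07² + 2·-0.47·0.65·0.35·1.238·3.07 = 0.9893 (%²).
σ_p = √0.9893 = 0.995%.
VaR = 1.960 × 0.995% = 1.950%; on $40,000,000 that is $780,000.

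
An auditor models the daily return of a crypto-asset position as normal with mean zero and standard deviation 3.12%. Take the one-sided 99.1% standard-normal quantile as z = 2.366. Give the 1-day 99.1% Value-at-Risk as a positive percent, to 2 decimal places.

VaR = z·σ = 2.366 × 3.12% = 7.382%.

7.38%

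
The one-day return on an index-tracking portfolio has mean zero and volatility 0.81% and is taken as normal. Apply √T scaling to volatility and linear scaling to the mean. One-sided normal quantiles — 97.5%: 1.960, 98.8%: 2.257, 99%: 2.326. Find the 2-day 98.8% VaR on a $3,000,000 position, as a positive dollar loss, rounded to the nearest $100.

$77,600

σ_{2d} = 0.81% × √2 = 1.146%.
VaR = 2.257 × 1.146% = 2.587%.
On $3,000,000: 0.02587 × $3,000,000 = $77,610.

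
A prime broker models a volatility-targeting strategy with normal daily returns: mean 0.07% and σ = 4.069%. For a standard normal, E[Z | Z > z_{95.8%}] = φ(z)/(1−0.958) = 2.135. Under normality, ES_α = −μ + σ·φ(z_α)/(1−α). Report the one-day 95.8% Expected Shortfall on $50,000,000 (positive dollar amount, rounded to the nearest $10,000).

ES = −(0.07%) + 4.069% × 2.135 = 8.617%.
On $50,000,000: 0.08617 × $50,000,000 = $4,308,500.

$4,310,000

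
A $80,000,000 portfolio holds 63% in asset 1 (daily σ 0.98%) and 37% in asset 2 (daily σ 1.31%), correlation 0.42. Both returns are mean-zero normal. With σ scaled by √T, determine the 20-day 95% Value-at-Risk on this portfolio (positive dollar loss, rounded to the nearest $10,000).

$5,480,000

σ_p = √(0.63²·0.98² + 0.37²·1.31² + 2·0.42·0.63·0.37·0.98·1.31) = 0.931%.
σ_{20d} = 0.931% × √20 = 4.164%.
z(95%) = 1.645.
VaR = 1.645 × 4.164% = 6.850%; on $80,000,000 that is $5,480,000.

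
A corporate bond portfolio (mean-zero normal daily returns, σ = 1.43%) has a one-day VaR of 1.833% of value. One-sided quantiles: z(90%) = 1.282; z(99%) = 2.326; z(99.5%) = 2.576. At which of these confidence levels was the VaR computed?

Implied z = VaR/σ = 1.833 / 1.43 = 1.282.
This matches z(90%) = 1.282.

90%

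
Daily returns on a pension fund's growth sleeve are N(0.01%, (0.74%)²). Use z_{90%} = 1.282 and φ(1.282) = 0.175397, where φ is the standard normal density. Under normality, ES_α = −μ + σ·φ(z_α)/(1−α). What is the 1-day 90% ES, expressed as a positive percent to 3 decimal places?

Tail multiplier: φ(z)/(1−α) = 0.175397 / 0.1 = 1.754.
ES = −(0.01%) + 0.74% × 1.754 = 1.288%.

1.288%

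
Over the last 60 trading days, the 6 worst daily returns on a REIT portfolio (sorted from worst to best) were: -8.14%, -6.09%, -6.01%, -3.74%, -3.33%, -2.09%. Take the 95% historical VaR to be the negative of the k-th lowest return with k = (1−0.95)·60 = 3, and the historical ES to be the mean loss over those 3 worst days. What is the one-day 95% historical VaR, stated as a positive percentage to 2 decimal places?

6.01%

k = 3; the 3rd lowest return is -6.01%, so VaR = 6.01%.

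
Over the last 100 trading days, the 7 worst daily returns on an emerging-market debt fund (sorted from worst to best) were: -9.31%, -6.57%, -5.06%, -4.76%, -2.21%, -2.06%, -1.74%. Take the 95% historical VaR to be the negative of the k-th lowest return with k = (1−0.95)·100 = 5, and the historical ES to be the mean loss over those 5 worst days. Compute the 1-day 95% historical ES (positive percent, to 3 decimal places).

The 5 worst returns sum to -27.91%.
ES = −(-27.91%) / 5 = 5.582%.

5.582%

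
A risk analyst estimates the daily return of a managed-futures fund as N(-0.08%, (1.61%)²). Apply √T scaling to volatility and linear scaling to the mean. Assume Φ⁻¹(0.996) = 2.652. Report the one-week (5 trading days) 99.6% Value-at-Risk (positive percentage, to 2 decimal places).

9.95%

σ_{5d} = 1.61% × √5 = 3.600%; μ_{5d} = 5 × -0.08% = -0.400%.
VaR = −(-0.400%) + 2.652 × 3.600% = 9.947%.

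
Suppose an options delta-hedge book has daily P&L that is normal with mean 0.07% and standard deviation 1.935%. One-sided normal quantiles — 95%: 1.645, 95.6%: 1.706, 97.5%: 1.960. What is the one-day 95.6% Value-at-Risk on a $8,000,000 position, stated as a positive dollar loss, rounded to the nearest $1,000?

VaR = −μ + z·σ = −(0.07%) + 1.706 × 1.935% = 3.231%.
On $8,000,000: 0.03231 × $8,000,000 = $258,480.

$258,000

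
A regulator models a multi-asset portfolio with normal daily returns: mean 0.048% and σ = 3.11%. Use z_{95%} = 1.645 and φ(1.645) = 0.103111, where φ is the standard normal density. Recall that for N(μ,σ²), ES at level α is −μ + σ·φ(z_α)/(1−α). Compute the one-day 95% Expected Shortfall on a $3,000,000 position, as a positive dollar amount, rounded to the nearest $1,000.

$191,000

Tail multiplier: φ(z)/(1−α) = 0.103111 / 0.05 = 2.062.
ES = −(0.048%) + 3.11% × 2.062 = 6.365%.
On $3,000,000: 0.06365 × $3,000,000 = $190,950.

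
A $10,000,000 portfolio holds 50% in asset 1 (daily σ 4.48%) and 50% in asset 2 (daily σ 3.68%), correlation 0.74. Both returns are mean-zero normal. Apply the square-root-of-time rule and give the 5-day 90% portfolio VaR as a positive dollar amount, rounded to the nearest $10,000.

$1,090,000

σ_p = √(0.5²·4.48² + 0.5²·3.68² + 2·0.74·0.5·0.5·4.48·3.68) = 3.808%.
σ_{5d} = 3.808% × √5 = 8.515%.
z(90%) = 1.282.
VaR = 1.282 × 8.515% = 10.916%; on $10,000,000 that is $1,091,600.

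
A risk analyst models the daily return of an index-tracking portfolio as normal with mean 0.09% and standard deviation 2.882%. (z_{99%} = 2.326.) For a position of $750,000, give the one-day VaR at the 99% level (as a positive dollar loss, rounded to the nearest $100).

$49,600

VaR = −μ + z·σ = −(0.09%) + 2.326 × 2.882% = 6.614%.
On $750,000: 0.06614 × $750,000 = $49,605.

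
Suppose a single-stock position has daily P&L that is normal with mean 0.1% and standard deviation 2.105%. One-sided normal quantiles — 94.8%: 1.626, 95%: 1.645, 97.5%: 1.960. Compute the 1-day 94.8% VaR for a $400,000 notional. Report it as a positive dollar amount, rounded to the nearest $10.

VaR = −μ + z·σ = −(0.1%) + 1.626 × 2.105% = 3.323%.
On $400,000: 0.03323 × $400,000 = $13,292.

$13,290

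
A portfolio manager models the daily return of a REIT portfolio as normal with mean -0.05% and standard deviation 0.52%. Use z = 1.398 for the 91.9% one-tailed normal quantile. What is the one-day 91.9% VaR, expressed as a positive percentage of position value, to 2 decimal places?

0.78%

VaR = −μ + z·σ = −(-0.05%) + 1.398 × 0.52% = 0.777%.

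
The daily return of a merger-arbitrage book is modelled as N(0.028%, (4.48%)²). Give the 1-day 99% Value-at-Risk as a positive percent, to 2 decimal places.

At 99% one-sided, z = 2.326.
VaR = −μ + z·σ = −(0.028%) + 2.326 × 4.48% = 10.392%.

10.39%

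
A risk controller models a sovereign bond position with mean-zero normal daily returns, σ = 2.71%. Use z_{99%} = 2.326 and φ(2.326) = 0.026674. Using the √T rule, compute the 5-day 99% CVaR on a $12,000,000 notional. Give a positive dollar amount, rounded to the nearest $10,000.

σ_{5d} = 2.71% × √5 = 6.060%.
ES multiplier = φ(z)/(1−α) = 0.026674/0.01 = 2.667.
ES = 6.060% × 2.667 = 16.162%; on $12,000,000: $1,939,440.

$1,940,000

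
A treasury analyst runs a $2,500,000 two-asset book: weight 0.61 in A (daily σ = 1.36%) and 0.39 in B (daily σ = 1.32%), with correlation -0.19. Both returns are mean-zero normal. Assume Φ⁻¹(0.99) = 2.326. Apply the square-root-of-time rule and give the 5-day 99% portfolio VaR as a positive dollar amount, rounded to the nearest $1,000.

σ_p = √(0.61²·1.36² + 0.39²·1.32² + 2·-0.19·0.61·0.39·1.36·1.32) = 0.889%.
σ_{5d} = 0.889% × √5 = 1.988%.
VaR = 2.326 × 1.988% = 4.624%; on $2,500,000 that is $115,600.

$116,000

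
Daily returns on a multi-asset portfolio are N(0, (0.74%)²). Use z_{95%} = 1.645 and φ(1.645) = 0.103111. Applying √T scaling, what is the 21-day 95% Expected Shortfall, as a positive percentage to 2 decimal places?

σ_{21d} = 0.74% × √21 = 3.391%.
ES multiplier = φ(z)/(1−α) = 0.103111/0.05 = 2.062.
ES = 3.391% × 2.062 = 6.992%.

6.99%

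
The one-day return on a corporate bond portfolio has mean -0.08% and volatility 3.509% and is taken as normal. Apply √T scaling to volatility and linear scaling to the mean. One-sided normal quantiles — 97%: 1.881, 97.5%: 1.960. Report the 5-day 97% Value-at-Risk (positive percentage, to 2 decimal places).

15.16%

σ_{5d} = 3.509% × √5 = 7.846%; μ_{5d} = 5 × -0.08% = -0.400%.
VaR = −(-0.400%) + 1.881 × 7.846% = 15.158%.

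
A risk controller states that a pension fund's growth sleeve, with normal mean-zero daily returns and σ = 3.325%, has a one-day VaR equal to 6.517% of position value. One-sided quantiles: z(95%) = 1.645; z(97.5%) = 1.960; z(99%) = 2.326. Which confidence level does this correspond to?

97.5%

Implied z = VaR/σ = 6.517 / 3.325 = 1.960.
This matches z(97.5%) = 1.960.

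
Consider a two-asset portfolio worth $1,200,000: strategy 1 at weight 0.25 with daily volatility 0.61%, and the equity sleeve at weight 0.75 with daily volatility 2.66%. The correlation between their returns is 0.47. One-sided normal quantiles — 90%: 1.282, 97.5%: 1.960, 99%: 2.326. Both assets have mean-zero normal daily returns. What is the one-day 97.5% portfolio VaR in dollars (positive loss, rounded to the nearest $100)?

σ_p² = 0.25²·0.61² + 0.75²·2.66² + 2·0.47·0.25·0.75·0.61·2.66 = 4.2893 (%²).
σ_p = √4.2893 = 2.071%.
VaR = 1.960 × 2.071% = 4.059%; on $1,200,000 that is $48,708.

$48,700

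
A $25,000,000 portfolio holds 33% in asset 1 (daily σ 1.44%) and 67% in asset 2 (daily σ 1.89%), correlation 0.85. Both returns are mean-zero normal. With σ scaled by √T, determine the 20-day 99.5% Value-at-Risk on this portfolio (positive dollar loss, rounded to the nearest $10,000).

$4,860,000

σ_p = √(0.33²·1.44² + 0.67²·1.89² + 2·0.85·0.33·0.67·1.44·1.89) = 1.689%.
σ_{20d} = 1.689% × √20 = 7.553%.
z(99.5%) = 2.576.
VaR = 2.576 × 7.553% = 19.457%; on $25,000,000 that is $4,864,250.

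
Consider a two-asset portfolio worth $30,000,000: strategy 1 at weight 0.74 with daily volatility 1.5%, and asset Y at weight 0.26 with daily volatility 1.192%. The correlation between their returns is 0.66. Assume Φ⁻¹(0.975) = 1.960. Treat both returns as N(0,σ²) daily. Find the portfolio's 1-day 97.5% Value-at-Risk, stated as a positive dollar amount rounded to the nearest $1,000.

$785,000

σ_p² = 0.74²·1.5² + 0.26²·1.192² + 2·0.66·0.74·0.26·1.5·1.192 = 1.7822 (%²).
σ_p = √1.7822 = 1.335%.
VaR = 1.960 × 1.335% = 2.617%; on $30,000,000 that is $785,100.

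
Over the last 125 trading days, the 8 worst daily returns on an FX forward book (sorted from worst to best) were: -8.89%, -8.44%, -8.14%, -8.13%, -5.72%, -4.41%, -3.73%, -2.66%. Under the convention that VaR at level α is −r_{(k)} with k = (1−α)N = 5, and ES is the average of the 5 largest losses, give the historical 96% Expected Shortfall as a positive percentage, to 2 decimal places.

The 5 worst returns sum to -39.32%.
ES = −(-39.32%) / 5 = 7.864% ≈ 7.86%.

7.86%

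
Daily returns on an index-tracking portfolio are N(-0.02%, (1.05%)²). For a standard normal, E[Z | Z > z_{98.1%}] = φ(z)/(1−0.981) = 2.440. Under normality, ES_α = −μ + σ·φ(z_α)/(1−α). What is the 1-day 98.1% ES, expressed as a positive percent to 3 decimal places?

ES = −(-0.02%) + 1.05% × 2.440 = 2.582%.

2.582%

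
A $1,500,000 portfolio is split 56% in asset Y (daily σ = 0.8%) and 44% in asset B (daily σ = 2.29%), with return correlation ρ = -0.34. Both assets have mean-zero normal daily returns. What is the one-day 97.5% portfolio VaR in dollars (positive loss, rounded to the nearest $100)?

$28,000

σ_p² = 0.56²·0.8² + 0.44²·2.29² + 2·-0.34·0.56·0.44·0.8·2.29 = 0.9090 (%²).
σ_p = √0.9090 = 0.953%.
At 97.5%, z = 1.960.
VaR = 1.960 × 0.953% = 1.868%; on $1,500,000 that is $28,020.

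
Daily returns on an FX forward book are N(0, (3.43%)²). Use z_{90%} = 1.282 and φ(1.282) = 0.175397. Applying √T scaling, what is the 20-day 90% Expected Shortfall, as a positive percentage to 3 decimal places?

σ_{20d} = 3.43% × √20 = 15.339%.
ES multiplier = φ(z)/(1−α) = 0.175397/0.1 = 1.754.
ES = 15.339% × 1.754 = 26.905%.

26.905%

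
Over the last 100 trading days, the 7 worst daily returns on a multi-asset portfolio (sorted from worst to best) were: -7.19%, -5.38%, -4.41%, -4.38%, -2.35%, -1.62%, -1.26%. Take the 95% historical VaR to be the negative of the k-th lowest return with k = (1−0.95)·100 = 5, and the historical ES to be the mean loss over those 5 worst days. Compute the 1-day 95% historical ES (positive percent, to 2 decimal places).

The 5 worst returns sum to -23.71%.
ES = −(-23.71%) / 5 = 4.742% ≈ 4.74%.

4.74%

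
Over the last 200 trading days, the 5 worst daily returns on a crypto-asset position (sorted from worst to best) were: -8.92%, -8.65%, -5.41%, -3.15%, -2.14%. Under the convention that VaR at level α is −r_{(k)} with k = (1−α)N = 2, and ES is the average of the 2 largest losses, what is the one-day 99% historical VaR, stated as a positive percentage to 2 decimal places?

8.65%

k = 2; the 2nd lowest return is -8.65%, so VaR = 8.65%.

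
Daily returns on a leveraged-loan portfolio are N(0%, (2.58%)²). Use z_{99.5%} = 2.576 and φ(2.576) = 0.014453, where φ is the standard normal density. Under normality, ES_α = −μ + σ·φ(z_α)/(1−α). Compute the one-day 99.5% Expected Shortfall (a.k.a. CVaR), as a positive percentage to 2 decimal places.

7.46%

Tail multiplier: φ(z)/(1−α) = 0.014453 / 0.005 = 2.891.
ES = 2.58% × 2.891 = 7.459%.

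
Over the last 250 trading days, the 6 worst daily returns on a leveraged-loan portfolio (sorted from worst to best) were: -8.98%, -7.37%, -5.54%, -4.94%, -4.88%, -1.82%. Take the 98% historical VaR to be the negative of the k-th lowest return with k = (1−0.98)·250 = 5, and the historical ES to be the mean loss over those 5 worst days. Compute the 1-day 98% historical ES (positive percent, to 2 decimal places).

The 5 worst returns sum to -31.71%.
ES = −(-31.71%) / 5 = 6.342% ≈ 6.34%.

6.34%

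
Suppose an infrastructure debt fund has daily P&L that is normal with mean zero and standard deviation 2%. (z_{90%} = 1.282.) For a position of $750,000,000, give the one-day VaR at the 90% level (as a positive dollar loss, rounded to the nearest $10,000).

$19,230,000

VaR = z·σ = 1.282 × 2% = 2.564%.
On $750,000,000: 0.02564 × $750,000,000 = $19,230,000.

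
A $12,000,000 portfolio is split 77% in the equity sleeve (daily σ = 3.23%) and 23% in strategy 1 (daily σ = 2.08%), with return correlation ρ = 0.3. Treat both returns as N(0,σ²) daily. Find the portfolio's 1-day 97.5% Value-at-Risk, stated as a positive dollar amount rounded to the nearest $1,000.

$628,000

σ_p² = 0.77²·3.23² + 0.23²·2.08² + 2·0.3·0.77·0.23·3.23·2.08 = 7.1284 (%²).
σ_p = √7.1284 = 2.670%.
At 97.5%, z = 1.960.
VaR = 1.960 × 2.670% = 5.233%; on $12,000,000 that is $627,960.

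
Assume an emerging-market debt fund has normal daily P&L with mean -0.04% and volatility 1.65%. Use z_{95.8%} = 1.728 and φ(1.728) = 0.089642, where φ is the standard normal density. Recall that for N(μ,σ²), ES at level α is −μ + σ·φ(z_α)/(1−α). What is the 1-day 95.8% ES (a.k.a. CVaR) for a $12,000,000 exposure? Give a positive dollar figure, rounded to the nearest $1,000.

Tail multiplier: φ(z)/(1−α) = 0.089642 / 0.042 = 2.134.
ES = −(-0.04%) + 1.65% × 2.134 = 3.561%.
On $12,000,000: 0.03561 × $12,000,000 = $427,320.

$427,000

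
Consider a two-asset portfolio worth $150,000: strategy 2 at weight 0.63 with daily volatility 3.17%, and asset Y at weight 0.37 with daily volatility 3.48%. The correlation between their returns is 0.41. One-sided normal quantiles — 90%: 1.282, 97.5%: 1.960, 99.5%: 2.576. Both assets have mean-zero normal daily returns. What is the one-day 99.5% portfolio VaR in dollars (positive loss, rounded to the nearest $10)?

σ_p² = 0.63²·3.17² + 0.37²·3.48² + 2·0.41·0.63·0.37·3.17·3.48 = 7.7549 (%²).
σ_p = √7.7549 = 2.785%.
VaR = 2.576 × 2.785% = 7.174%; on $150,000 that is $10,761.

$10,760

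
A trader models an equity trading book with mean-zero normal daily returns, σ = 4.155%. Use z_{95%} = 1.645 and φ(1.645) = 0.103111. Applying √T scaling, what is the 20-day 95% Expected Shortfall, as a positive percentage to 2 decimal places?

38.32%

σ_{20d} = 4.155% × √20 = 18.582%.
ES multiplier = φ(z)/(1−α) = 0.103111/0.05 = 2.062.
ES = 18.582% × 2.062 = 38.316%.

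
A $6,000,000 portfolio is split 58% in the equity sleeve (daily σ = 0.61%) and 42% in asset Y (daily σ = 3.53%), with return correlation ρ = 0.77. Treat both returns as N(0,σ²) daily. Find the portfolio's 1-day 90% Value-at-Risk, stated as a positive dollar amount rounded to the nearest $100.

σ_p² = 0.58²·0.61² + 0.42²·3.53² + 2·0.77·0.58·0.42·0.61·3.53 = 3.1311 (%²).
σ_p = √3.1311 = 1.769%.
At 90%, z = 1.282.
VaR = 1.282 × 1.769% = 2.268%; on $6,000,000 that is $136,080.

$136,100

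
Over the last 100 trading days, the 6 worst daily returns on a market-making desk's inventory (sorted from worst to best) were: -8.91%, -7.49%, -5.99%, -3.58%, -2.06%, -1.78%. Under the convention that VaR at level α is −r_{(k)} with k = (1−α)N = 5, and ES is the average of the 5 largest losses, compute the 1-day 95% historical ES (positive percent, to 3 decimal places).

5.606%

The 5 worst returns sum to -28.03%.
ES = −(-28.03%) / 5 = 5.606%.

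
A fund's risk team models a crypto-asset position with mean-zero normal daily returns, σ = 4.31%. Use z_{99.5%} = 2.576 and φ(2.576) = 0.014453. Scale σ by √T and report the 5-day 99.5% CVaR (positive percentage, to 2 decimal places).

27.86%

σ_{5d} = 4.31% × √5 = 9.637%.
ES multiplier = φ(z)/(1−α) = 0.014453/0.005 = 2.891.
ES = 9.637% × 2.891 = 27.861%.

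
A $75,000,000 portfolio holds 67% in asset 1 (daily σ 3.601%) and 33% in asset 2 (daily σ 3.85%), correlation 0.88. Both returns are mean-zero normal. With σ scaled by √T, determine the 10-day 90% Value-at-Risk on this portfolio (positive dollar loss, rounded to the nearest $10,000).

σ_p = √(0.67²·3.601² + 0.33²·3.85² + 2·0.88·0.67·0.33·3.601·3.85) = 3.582%.
σ_{10d} = 3.582% × √10 = 11.327%.
z(90%) = 1.282.
VaR = 1.282 × 11.327% = 14.521%; on $75,000,000 that is $10,890,750.

$10,890,000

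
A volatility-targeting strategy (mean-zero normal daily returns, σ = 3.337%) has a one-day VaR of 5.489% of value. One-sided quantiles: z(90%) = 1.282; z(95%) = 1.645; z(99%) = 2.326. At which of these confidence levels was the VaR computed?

Implied z = VaR/σ = 5.489 / 3.337 = 1.645.
This matches z(95%) = 1.645.

95%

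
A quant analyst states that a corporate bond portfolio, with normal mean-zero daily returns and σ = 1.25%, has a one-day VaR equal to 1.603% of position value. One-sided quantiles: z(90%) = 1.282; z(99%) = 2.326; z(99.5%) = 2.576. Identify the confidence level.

Implied z = VaR/σ = 1.603 / 1.25 = 1.282.
This matches z(90%) = 1.282.

90%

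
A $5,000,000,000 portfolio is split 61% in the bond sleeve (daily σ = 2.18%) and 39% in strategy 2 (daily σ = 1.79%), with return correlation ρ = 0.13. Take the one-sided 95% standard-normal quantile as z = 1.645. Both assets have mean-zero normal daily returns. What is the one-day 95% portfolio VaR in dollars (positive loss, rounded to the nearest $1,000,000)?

σ_p² = 0.61²·2.18² + 0.39²·1.79² + 2·0.13·0.61·0.39·2.18·1.79 = 2.4971 (%²).
σ_p = √2.4971 = 1.580%.
VaR = 1.645 × 1.580% = 2.599%; on $5,000,000,000 that is $129,950,000.

$130,000,000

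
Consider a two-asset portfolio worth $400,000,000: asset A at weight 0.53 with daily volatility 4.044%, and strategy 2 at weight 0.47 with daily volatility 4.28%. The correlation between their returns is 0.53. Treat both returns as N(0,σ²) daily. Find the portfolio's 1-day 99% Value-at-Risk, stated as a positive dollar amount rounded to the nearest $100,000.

$33,800,000

σ_p² = 0.53²·4.044² + 0.47²·4.28² + 2·0.53·0.53·0.47·4.044·4.28 = 13.2105 (%²).
σ_p = √13.2105 = 3.635%.
At 99%, z = 2.326.
VaR = 2.326 × 3.635% = 8.455%; on $400,000,000 that is $33,820,000.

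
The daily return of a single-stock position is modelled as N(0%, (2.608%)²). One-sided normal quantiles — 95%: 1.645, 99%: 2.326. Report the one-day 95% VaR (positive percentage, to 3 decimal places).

4.290%

VaR = z·σ = 1.645 × 2.608% = 4.290%.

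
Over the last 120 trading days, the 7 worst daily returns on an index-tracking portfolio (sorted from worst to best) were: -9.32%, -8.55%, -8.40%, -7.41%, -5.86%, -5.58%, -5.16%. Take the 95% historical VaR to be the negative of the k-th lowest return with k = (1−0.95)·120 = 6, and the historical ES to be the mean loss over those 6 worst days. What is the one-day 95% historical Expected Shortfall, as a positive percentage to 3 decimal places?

7.520%

The 6 worst returns sum to -45.12%.
ES = −(-45.12%) / 6 = 7.52% ≈ 7.520%.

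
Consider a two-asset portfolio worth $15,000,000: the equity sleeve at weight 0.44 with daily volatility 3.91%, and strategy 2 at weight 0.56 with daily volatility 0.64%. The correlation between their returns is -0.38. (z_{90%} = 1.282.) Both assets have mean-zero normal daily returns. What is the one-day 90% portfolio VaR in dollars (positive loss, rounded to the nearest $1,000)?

σ_p² = 0.44²·3.91² + 0.56²·0.64² + 2·-0.38·0.44·0.56·3.91·0.64 = 2.6196 (%²).
σ_p = √2.6196 = 1.619%.
VaR = 1.282 × 1.619% = 2.076%; on $15,000,000 that is $311,400.

$311,000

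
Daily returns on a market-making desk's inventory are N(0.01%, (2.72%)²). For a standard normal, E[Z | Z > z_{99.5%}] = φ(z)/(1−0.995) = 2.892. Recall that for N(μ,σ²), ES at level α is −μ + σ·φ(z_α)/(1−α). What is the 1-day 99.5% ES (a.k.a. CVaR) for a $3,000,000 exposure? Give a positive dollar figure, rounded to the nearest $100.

$235,700

ES = −(0.01%) + 2.72% × 2.892 = 7.856%.
On $3,000,000: 0.07856 × $3,000,000 = $235,680.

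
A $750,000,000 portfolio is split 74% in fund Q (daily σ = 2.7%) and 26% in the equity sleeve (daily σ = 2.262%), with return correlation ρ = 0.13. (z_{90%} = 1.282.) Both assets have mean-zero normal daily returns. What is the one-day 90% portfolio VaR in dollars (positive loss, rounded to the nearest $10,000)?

$20,720,000

σ_p² = 0.74²·2.7² + 0.26²·2.262² + 2·0.13·0.74·0.26·2.7·2.262 = 4.6434 (%²).
σ_p = √4.6434 = 2.155%.
VaR = 1.282 × 2.155% = 2.763%; on $750,000,000 that is $20,722,500.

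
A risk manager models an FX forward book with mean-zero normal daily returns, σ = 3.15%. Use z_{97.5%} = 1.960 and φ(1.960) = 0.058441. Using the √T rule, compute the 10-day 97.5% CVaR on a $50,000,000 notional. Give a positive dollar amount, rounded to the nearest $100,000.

σ_{10d} = 3.15% × √10 = 9.961%.
ES multiplier = φ(z)/(1−α) = 0.058441/0.025 = 2.338.
ES = 9.961% × 2.338 = 23.289%; on $50,000,000: $11,644,500.

$11,600,000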